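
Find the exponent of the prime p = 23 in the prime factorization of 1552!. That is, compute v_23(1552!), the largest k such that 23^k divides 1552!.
v_23(1552!) = 69

Legendre's formula: v_p(n!) = Σ_{k ≥ 1} ⌊n / p^k⌋. For p = 23, n = 1552, the terms are:
  ⌊1552/23^1⌋ = ⌊1552/23⌋ = 67
  ⌊1552/23^2⌋ = ⌊1552/529⌋ = 2
(the next term ⌊1552/23^3⌋ = 0, terminating the sum). Summing: v_23(1552!) = 67 + 2 = 69.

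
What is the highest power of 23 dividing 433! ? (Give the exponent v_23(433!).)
v_23(433!) = 18

Legendre's formula: v_p(n!) = Σ_{k ≥ 1} ⌊n / p^k⌋. For p = 23, n = 433, the terms are:
  ⌊433/23^1⌋ = ⌊433/23⌋ = 18
(the next term ⌊433/23^2⌋ = 0, terminating the sum). Summing: v_23(433!) = 18 = 18.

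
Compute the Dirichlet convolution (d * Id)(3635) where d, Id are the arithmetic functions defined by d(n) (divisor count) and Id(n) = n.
(d * Id)(3635) = 5103

Divisors of 3635: [1, 5, 727, 3635]. For each d | 3635:
  d = 1: d(1) · Id(3635/1) = 1 · 3635 = 3635
  d = 5: d(5) · Id(3635/5) = 2 · 727 = 1454
  d = 727: d(727) · Id(3635/727) = 2 · 5 = 10
  d = 3635: d(3635) · Id(3635/3635) = 4 · 1 = 4
Summing: (d * Id)(3635) = 3635 + 1454 + 10 + 4 = 5103.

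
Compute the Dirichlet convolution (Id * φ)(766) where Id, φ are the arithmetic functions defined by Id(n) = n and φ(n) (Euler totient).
(Id * φ)(766) = 2295

Divisors of 766: [1, 2, 383, 766]. For each d | 766:
  d = 1: Id(1) · φ(766/1) = 1 · 382 = 382
  d = 2: Id(2) · φ(766/2) = 2 · 382 = 764
  d = 383: Id(383) · φ(766/383) = 383 · 1 = 383
  d = 766: Id(766) · φ(766/766) = 766 · 1 = 766
Summing: (Id * φ)(766) = 382 + 764 + 383 + 766 = 2295.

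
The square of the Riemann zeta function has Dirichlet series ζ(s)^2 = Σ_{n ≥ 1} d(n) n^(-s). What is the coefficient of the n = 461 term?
d(461) = 2

ζ(s)^2 = (Σ 1/m^s)(Σ 1/k^s). The coefficient of 1/n^s in the product is the number of ordered pairs (m, k) with mk = n, which equals d(n). For n = 461, divisors are [1, 461], so d(461) = 2.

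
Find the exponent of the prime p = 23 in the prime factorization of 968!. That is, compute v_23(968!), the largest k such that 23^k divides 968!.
v_23(968!) = 43

Legendre's formula: v_p(n!) = Σ_{k ≥ 1} ⌊n / p^k⌋. For p = 23, n = 968, the terms are:
  ⌊968/23^1⌋ = ⌊968/23⌋ = 42
  ⌊968/23^2⌋ = ⌊968/529⌋ = 1
(the next term ⌊968/23^3⌋ = 0, terminating the sum). Summing: v_23(968!) = 42 + 1 = 43.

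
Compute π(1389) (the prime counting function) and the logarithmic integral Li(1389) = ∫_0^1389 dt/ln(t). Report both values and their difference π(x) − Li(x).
π(1389) = 221;  Li(1389) ≈ 232.56;  π(x) − Li(x) ≈ -11.56.

Direct count of primes ≤ 1389 gives π(1389) = 221. Numerical evaluation of the logarithmic integral gives Li(1389) ≈ 232.56. The difference π(x) − Li(x) ≈ -11.56 is typically negative for small/moderate x (Li(x) overestimates), though Littlewood's theorem shows this sign changes infinitely often.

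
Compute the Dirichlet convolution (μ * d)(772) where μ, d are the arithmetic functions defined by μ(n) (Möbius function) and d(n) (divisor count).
(μ * d)(772) = 1

Divisors of 772: [1, 2, 4, 193, 386, 772]. For each d | 772:
  d = 1: μ(1) · d(772/1) = 1 · 6 = 6
  d = 2: μ(2) · d(772/2) = -1 · 4 = -4
  d = 4: μ(4) · d(772/4) = 0 · 2 = 0
  d = 193: μ(193) · d(772/193) = -1 · 3 = -3
  d = 386: μ(386) · d(772/386) = 1 · 2 = 2
  d = 772: μ(772) · d(772/772) = 0 · 1 = 0
Summing: (μ * d)(772) = 6 + -4 + 0 + -3 + 2 + 0 = 1.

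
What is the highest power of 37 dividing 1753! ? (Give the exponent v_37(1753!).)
v_37(1753!) = 48

Legendre's formula: v_p(n!) = Σ_{k ≥ 1} ⌊n / p^k⌋. For p = 37, n = 1753, the terms are:
  ⌊1753/37^1⌋ = ⌊1753/37⌋ = 47
  ⌊1753/37^2⌋ = ⌊1753/1369⌋ = 1
(the next term ⌊1753/37^3⌋ = 0, terminating the sum). Summing: v_37(1753!) = 47 + 1 = 48.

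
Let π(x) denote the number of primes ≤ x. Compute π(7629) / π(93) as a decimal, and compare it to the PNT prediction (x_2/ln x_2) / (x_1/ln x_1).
π(7629)/π(93) = 968/24 ≈ 40.3333;  PNT prediction ≈ 41.5919.

π(93) = 24 and π(7629) = 968, so π(7629)/π(93) ≈ 40.3333. The PNT-predicted ratio is (7629/ln(7629)) / (93/ln(93)) ≈ 41.5919. The two agree to within a few percent, as expected.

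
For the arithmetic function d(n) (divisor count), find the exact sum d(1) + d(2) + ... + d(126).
Σ_{n ≤ 126} d(n) = 635

Compute d(n) for each 1 ≤ n ≤ 126: d(1) = 1, d(2) = 2, d(3) = 2, d(4) = 3, d(5) = 2, d(6) = 4, d(7) = 2, d(8) = 4, d(9) = 3, d(10) = 4, d(11) = 2, d(12) = 6, d(13) = 2, d(14) = 4, d(15) = 4, d(16) = 5, d(17) = 2, d(18) = 6, d(19) = 2, d(20) = 6, d(21) = 4, d(22) = 4, d(23) = 2, d(24) = 8, d(25) = 3, d(26) = 4, d(27) = 4, d(28) = 6, d(29) = 2, d(30) = 8, d(31) = 2, d(32) = 6, d(33) = 4, d(34) = 4, d(35) = 4, d(36) = 9, d(37) = 2, d(38) = 4, d(39) = 4, d(40) = 8, d(41) = 2, d(42) = 8, d(43) = 2, d(44) = 6, d(45) = 6, d(46) = 4, d(47) = 2, d(48) = 10, d(49) = 3, d(50) = 6, d(51) = 4, d(52) = 6, d(53) = 2, d(54) = 8, d(55) = 4, d(56) = 8, d(57) = 4, d(58) = 4, d(59) = 2, d(60) = 12, d(61) = 2, d(62) = 4, d(63) = 6, d(64) = 7, d(65) = 4, d(66) = 8, d(67) = 2, d(68) = 6, d(69) = 4, d(70) = 8, d(71) = 2, d(72) = 12, d(73) = 2, d(74) = 4, d(75) = 6, d(76) = 6, d(77) = 4, d(78) = 8, d(79) = 2, d(80) = 10, d(81) = 5, d(82) = 4, d(83) = 2, d(84) = 12, d(85) = 4, d(86) = 4, d(87) = 4, d(88) = 8, d(89) = 2, d(90) = 12, d(91) = 4, d(92) = 6, d(93) = 4, d(94) = 4, d(95) = 4, d(96) = 12, d(97) = 2, d(98) = 6, d(99) = 6, d(100) = 9, d(101) = 2, d(102) = 8, d(103) = 2, d(104) = 8, d(105) = 8, d(106) = 4, d(107) = 2, d(108) = 12, d(109) = 2, d(110) = 8, d(111) = 4, d(112) = 10, d(113) = 2, d(114) = 8, d(115) = 4, d(116) = 6, d(117) = 6, d(118) = 4, d(119) = 4, d(120) = 16, d(121) = 3, d(122) = 4, d(123) = 4, d(124) = 6, d(125) = 4, d(126) = 12. Summing all 126 values: 635. (Dirichlet's divisor formula: Σ_{n ≤ x} d(n) = x ln(x) + (2γ − 1) x + O(√x). For x = 126, the asymptotic estimate is ≈ 628.83.)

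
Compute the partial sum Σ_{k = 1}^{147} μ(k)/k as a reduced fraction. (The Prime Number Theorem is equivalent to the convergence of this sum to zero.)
Σ μ(k)/k = 66670440746206079837278951558338834430808994180477323/3338215550199730022503077710549980019122111551066811030

Values of μ(k) for 1 ≤ k ≤ 147: μ(1) = 1, μ(2) = -1, μ(3) = -1, μ(5) = -1, μ(6) = 1, μ(7) = -1, μ(10) = 1, μ(11) = -1, μ(13) = -1, μ(14) = 1, μ(15) = 1, μ(17) = -1, μ(19) = -1, μ(21) = 1, μ(22) = 1, μ(23) = -1, μ(26) = 1, μ(29) = -1, μ(30) = -1, μ(31) = -1, μ(33) = 1, μ(34) = 1, μ(35) = 1, μ(37) = -1, μ(38) = 1, μ(39) = 1, μ(41) = -1, μ(42) = -1, μ(43) = -1, μ(46) = 1, μ(47) = -1, μ(51) = 1, μ(53) = -1, μ(55) = 1, μ(57) = 1, μ(58) = 1, μ(59) = -1, μ(61) = -1, μ(62) = 1, μ(65) = 1, μ(66) = -1, μ(67) = -1, μ(69) = 1, μ(70) = -1, μ(71) = -1, μ(73) = -1, μ(74) = 1, μ(77) = 1, μ(78) = -1, μ(79) = -1, μ(82) = 1, μ(83) = -1, μ(85) = 1, μ(86) = 1, μ(87) = 1, μ(89) = -1, μ(91) = 1, μ(93) = 1, μ(94) = 1, μ(95) = 1, μ(97) = -1, μ(101) = -1, μ(102) = -1, μ(103) = -1, μ(105) = -1, μ(106) = 1, μ(107) = -1, μ(109) = -1, μ(110) = -1, μ(111) = 1, μ(113) = -1, μ(114) = -1, μ(115) = 1, μ(118) = 1, μ(119) = 1, μ(122) = 1, μ(123) = 1, μ(127) = -1, μ(129) = 1, μ(130) = -1, μ(131) = -1, μ(133) = 1, μ(134) = 1, μ(137) = -1, μ(138) = -1, μ(139) = -1, μ(141) = 1, μ(142) = 1, μ(143) = 1, μ(145) = 1, μ(146) = 1, with μ = 0 on non-squarefree integers. Summing μ(k)/k for k where μ(k) ≠ 0 gives 66670440746206079837278951558338834430808994180477323/3338215550199730022503077710549980019122111551066811030 ≈ 0.0200. (PNT ⟺ this sum → 0 as n → ∞.)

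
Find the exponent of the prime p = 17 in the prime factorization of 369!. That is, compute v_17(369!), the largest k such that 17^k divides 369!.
v_17(369!) = 22

Legendre's formula: v_p(n!) = Σ_{k ≥ 1} ⌊n / p^k⌋. For p = 17, n = 369, the terms are:
  ⌊369/17^1⌋ = ⌊369/17⌋ = 21
  ⌊369/17^2⌋ = ⌊369/289⌋ = 1
(the next term ⌊369/17^3⌋ = 0, terminating the sum). Summing: v_17(369!) = 21 + 1 = 22.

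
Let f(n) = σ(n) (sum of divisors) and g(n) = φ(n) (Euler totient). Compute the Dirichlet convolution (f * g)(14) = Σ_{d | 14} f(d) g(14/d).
(σ * φ)(14) = 56

Divisors of 14: [1, 2, 7, 14]. For each d | 14:
  d = 1: σ(1) · φ(14/1) = 1 · 6 = 6
  d = 2: σ(2) · φ(14/2) = 3 · 6 = 18
  d = 7: σ(7) · φ(14/7) = 8 · 1 = 8
  d = 14: σ(14) · φ(14/14) = 24 · 1 = 24
Summing: (σ * φ)(14) = 6 + 18 + 8 + 24 = 56.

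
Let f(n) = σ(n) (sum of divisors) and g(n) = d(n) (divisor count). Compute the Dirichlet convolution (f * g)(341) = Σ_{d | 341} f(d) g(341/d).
(σ * d)(341) = 476

Divisors of 341: [1, 11, 31, 341]. For each d | 341:
  d = 1: σ(1) · d(341/1) = 1 · 4 = 4
  d = 11: σ(11) · d(341/11) = 12 · 2 = 24
  d = 31: σ(31) · d(341/31) = 32 · 2 = 64
  d = 341: σ(341) · d(341/341) = 384 · 1 = 384
Summing: (σ * d)(341) = 4 + 24 + 64 + 384 = 476.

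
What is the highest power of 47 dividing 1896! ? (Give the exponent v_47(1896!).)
v_47(1896!) = 40

Legendre's formula: v_p(n!) = Σ_{k ≥ 1} ⌊n / p^k⌋. For p = 47, n = 1896, the terms are:
  ⌊1896/47^1⌋ = ⌊1896/47⌋ = 40
(the next term ⌊1896/47^2⌋ = 0, terminating the sum). Summing: v_47(1896!) = 40 = 40.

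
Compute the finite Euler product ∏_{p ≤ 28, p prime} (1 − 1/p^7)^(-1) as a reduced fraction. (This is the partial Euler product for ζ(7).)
∏ = 48232764637425582400715871008195503014129789903328125/47833390398549347808770198286798982719063238904795968

The primes p ≤ 28 are [2, 3, 5, 7, 11, 13, 17, 19, 23]. For each prime, (1 − 1/p^7)^(-1) = p^7 / (p^7 − 1). The product is (1 − 1/2^7)^(-1), (1 − 1/3^7)^(-1), (1 − 1/5^7)^(-1), (1 − 1/7^7)^(-1), (1 − 1/11^7)^(-1), (1 − 1/13^7)^(-1), (1 − 1/17^7)^(-1), (1 − 1/19^7)^(-1), (1 − 1/23^7)^(-1) = ∏ p^7 / (p^7 − 1) = 48232764637425582400715871008195503014129789903328125/47833390398549347808770198286798982719063238904795968.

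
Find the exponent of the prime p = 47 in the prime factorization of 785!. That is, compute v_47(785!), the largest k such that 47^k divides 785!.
v_47(785!) = 16

Legendre's formula: v_p(n!) = Σ_{k ≥ 1} ⌊n / p^k⌋. For p = 47, n = 785, the terms are:
  ⌊785/47^1⌋ = ⌊785/47⌋ = 16
(the next term ⌊785/47^2⌋ = 0, terminating the sum). Summing: v_47(785!) = 16 = 16.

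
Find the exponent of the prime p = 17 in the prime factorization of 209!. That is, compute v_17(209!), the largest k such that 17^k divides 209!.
v_17(209!) = 12

Legendre's formula: v_p(n!) = Σ_{k ≥ 1} ⌊n / p^k⌋. For p = 17, n = 209, the terms are:
  ⌊209/17^1⌋ = ⌊209/17⌋ = 12
(the next term ⌊209/17^2⌋ = 0, terminating the sum). Summing: v_17(209!) = 12 = 12.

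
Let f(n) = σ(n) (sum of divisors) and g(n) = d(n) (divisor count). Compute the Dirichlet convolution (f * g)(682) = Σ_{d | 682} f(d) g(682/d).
(σ * d)(682) = 2380

Divisors of 682: [1, 2, 11, 22, 31, 62, 341, 682]. For each d | 682:
  d = 1: σ(1) · d(682/1) = 1 · 8 = 8
  d = 2: σ(2) · d(682/2) = 3 · 4 = 12
  d = 11: σ(11) · d(682/11) = 12 · 4 = 48
  d = 22: σ(22) · d(682/22) = 36 · 2 = 72
  d = 31: σ(31) · d(682/31) = 32 · 4 = 128
  d = 62: σ(62) · d(682/62) = 96 · 2 = 192
  d = 341: σ(341) · d(682/341) = 384 · 2 = 768
  d = 682: σ(682) · d(682/682) = 1152 · 1 = 1152
Summing: (σ * d)(682) = 8 + 12 + 48 + 72 + 128 + 192 + 768 + 1152 = 2380.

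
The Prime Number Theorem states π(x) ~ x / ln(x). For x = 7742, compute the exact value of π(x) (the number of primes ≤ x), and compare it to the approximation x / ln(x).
π(7742) = 982;  x/ln(x) ≈ 864.60;  relative error ≈ 11.96%.

Directly count primes up to 7742: π(7742) = 982. The PNT approximation gives 7742/ln(7742) ≈ 7742/8.95442 ≈ 864.60. Relative error (π(x) − x/ln(x)) / π(x) ≈ 11.96%; the approximation is known to undercount slightly (Li(x) is a better estimate).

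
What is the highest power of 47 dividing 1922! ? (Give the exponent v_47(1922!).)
v_47(1922!) = 40

Legendre's formula: v_p(n!) = Σ_{k ≥ 1} ⌊n / p^k⌋. For p = 47, n = 1922, the terms are:
  ⌊1922/47^1⌋ = ⌊1922/47⌋ = 40
(the next term ⌊1922/47^2⌋ = 0, terminating the sum). Summing: v_47(1922!) = 40 = 40.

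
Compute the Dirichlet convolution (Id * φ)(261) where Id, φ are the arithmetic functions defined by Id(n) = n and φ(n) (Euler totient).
(Id * φ)(261) = 1197

Divisors of 261: [1, 3, 9, 29, 87, 261]. For each d | 261:
  d = 1: Id(1) · φ(261/1) = 1 · 168 = 168
  d = 3: Id(3) · φ(261/3) = 3 · 56 = 168
  d = 9: Id(9) · φ(261/9) = 9 · 28 = 252
  d = 29: Id(29) · φ(261/29) = 29 · 6 = 174
  d = 87: Id(87) · φ(261/87) = 87 · 2 = 174
  d = 261: Id(261) · φ(261/261) = 261 · 1 = 261
Summing: (Id * φ)(261) = 168 + 168 + 252 + 174 + 174 + 261 = 1197.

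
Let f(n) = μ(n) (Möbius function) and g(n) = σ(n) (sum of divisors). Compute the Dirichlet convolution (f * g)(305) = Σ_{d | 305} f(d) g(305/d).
(μ * σ)(305) = 305

Divisors of 305: [1, 5, 61, 305]. For each d | 305:
  d = 1: μ(1) · σ(305/1) = 1 · 372 = 372
  d = 5: μ(5) · σ(305/5) = -1 · 62 = -62
  d = 61: μ(61) · σ(305/61) = -1 · 6 = -6
  d = 305: μ(305) · σ(305/305) = 1 · 1 = 1
Summing: (μ * σ)(305) = 372 + -62 + -6 + 1 = 305.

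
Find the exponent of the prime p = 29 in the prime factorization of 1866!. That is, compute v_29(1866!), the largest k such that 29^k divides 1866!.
v_29(1866!) = 66

Legendre's formula: v_p(n!) = Σ_{k ≥ 1} ⌊n / p^k⌋. For p = 29, n = 1866, the terms are:
  ⌊1866/29^1⌋ = ⌊1866/29⌋ = 64
  ⌊1866/29^2⌋ = ⌊1866/841⌋ = 2
(the next term ⌊1866/29^3⌋ = 0, terminating the sum). Summing: v_29(1866!) = 64 + 2 = 66.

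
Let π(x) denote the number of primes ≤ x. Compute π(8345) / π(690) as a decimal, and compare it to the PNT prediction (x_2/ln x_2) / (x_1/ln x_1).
π(8345)/π(690) = 1045/124 ≈ 8.4274;  PNT prediction ≈ 8.7554.

π(690) = 124 and π(8345) = 1045, so π(8345)/π(690) ≈ 8.4274. The PNT-predicted ratio is (8345/ln(8345)) / (690/ln(690)) ≈ 8.7554. The two agree to within a few percent, as expected.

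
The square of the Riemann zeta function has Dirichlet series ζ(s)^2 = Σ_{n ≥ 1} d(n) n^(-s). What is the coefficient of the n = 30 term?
d(30) = 8

ζ(s)^2 = (Σ 1/m^s)(Σ 1/k^s). The coefficient of 1/n^s in the product is the number of ordered pairs (m, k) with mk = n, which equals d(n). For n = 30, divisors are [1, 2, 3, 5, 6, 10, 15, 30], so d(30) = 8.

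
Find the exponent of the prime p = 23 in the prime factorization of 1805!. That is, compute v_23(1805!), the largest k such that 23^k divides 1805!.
v_23(1805!) = 81

Legendre's formula: v_p(n!) = Σ_{k ≥ 1} ⌊n / p^k⌋. For p = 23, n = 1805, the terms are:
  ⌊1805/23^1⌋ = ⌊1805/23⌋ = 78
  ⌊1805/23^2⌋ = ⌊1805/529⌋ = 3
(the next term ⌊1805/23^3⌋ = 0, terminating the sum). Summing: v_23(1805!) = 78 + 3 = 81.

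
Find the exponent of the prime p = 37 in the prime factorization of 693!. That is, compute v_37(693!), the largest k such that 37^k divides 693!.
v_37(693!) = 18

Legendre's formula: v_p(n!) = Σ_{k ≥ 1} ⌊n / p^k⌋. For p = 37, n = 693, the terms are:
  ⌊693/37^1⌋ = ⌊693/37⌋ = 18
(the next term ⌊693/37^2⌋ = 0, terminating the sum). Summing: v_37(693!) = 18 = 18.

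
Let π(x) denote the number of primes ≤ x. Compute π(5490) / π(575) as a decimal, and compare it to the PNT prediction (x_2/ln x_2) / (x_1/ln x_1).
π(5490)/π(575) = 725/105 ≈ 6.9048;  PNT prediction ≈ 7.0459.

π(575) = 105 and π(5490) = 725, so π(5490)/π(575) ≈ 6.9048. The PNT-predicted ratio is (5490/ln(5490)) / (575/ln(575)) ≈ 7.0459. The two agree to within a few percent, as expected.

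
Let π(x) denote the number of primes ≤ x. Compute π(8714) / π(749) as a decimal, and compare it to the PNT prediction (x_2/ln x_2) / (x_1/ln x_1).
π(8714)/π(749) = 1086/132 ≈ 8.2273;  PNT prediction ≈ 8.4874.

π(749) = 132 and π(8714) = 1086, so π(8714)/π(749) ≈ 8.2273. The PNT-predicted ratio is (8714/ln(8714)) / (749/ln(749)) ≈ 8.4874. The two agree to within a few percent, as expected.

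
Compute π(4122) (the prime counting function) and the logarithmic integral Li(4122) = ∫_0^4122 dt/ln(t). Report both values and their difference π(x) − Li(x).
π(4122) = 566;  Li(4122) ≈ 580.05;  π(x) − Li(x) ≈ -14.05.

Direct count of primes ≤ 4122 gives π(4122) = 566. Numerical evaluation of the logarithmic integral gives Li(4122) ≈ 580.05. The difference π(x) − Li(x) ≈ -14.05 is typically negative for small/moderate x (Li(x) overestimates), though Littlewood's theorem shows this sign changes infinitely often.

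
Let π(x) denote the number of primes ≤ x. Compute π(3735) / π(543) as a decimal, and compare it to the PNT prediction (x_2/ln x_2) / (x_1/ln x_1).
π(3735)/π(543) = 521/100 ≈ 5.2100;  PNT prediction ≈ 5.2659.

π(543) = 100 and π(3735) = 521, so π(3735)/π(543) ≈ 5.2100. The PNT-predicted ratio is (3735/ln(3735)) / (543/ln(543)) ≈ 5.2659. The two agree to within a few percent, as expected.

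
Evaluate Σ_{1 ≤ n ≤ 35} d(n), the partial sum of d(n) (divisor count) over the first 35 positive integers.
Σ_{n ≤ 35} d(n) = 131

Compute d(n) for each 1 ≤ n ≤ 35: d(1) = 1, d(2) = 2, d(3) = 2, d(4) = 3, d(5) = 2, d(6) = 4, d(7) = 2, d(8) = 4, d(9) = 3, d(10) = 4, d(11) = 2, d(12) = 6, d(13) = 2, d(14) = 4, d(15) = 4, d(16) = 5, d(17) = 2, d(18) = 6, d(19) = 2, d(20) = 6, d(21) = 4, d(22) = 4, d(23) = 2, d(24) = 8, d(25) = 3, d(26) = 4, d(27) = 4, d(28) = 6, d(29) = 2, d(30) = 8, d(31) = 2, d(32) = 6, d(33) = 4, d(34) = 4, d(35) = 4. Summing all 35 values: 131. (Dirichlet's divisor formula: Σ_{n ≤ x} d(n) = x ln(x) + (2γ − 1) x + O(√x). For x = 35, the asymptotic estimate is ≈ 129.84.)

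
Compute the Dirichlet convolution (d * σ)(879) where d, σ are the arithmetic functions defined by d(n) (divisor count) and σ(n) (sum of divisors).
(d * σ)(879) = 1776

Divisors of 879: [1, 3, 293, 879]. For each d | 879:
  d = 1: d(1) · σ(879/1) = 1 · 1176 = 1176
  d = 3: d(3) · σ(879/3) = 2 · 294 = 588
  d = 293: d(293) · σ(879/293) = 2 · 4 = 8
  d = 879: d(879) · σ(879/879) = 4 · 1 = 4
Summing: (d * σ)(879) = 1176 + 588 + 8 + 4 = 1776.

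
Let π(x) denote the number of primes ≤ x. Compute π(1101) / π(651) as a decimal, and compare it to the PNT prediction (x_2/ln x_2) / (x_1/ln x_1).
π(1101)/π(651) = 184/118 ≈ 1.5593;  PNT prediction ≈ 1.5644.

π(651) = 118 and π(1101) = 184, so π(1101)/π(651) ≈ 1.5593. The PNT-predicted ratio is (1101/ln(1101)) / (651/ln(651)) ≈ 1.5644. The two agree to within a few percent, as expected.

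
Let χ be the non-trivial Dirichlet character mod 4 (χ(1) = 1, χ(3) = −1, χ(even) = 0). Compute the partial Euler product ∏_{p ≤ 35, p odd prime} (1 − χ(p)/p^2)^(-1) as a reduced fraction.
∏ = 70163108671177093/76623095660544000

The odd primes p ≤ 35 are [3, 5, 7, 11, 13, 17, 19, 23, 29, 31]. For each, χ(p) = 1 if p ≡ 1 mod 4, χ(p) = −1 if p ≡ 3 mod 4. Taking (1 − χ(p)/p^2)^(-1) = p^2/(p^2 − χ(p)): (1 − (-1)/3^2)^(-1) · (1 − (1)/5^2)^(-1) · (1 − (-1)/7^2)^(-1) · (1 − (-1)/11^2)^(-1) · (1 − (1)/13^2)^(-1) · (1 − (1)/17^2)^(-1) · (1 − (-1)/19^2)^(-1) · (1 − (-1)/23^2)^(-1) · (1 − (1)/29^2)^(-1) · (1 − (-1)/31^2)^(-1) = 70163108671177093/76623095660544000.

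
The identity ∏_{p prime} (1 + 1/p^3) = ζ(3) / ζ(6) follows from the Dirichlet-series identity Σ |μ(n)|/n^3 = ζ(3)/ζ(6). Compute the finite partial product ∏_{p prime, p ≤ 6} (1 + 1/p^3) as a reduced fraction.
∏ = 147/125

The primes p ≤ 6 are [2, 3, 5]. For each, (1 + 1/p^3) = (p^3 + 1)/p^3. Multiplying these fractions over p ∈ [2, 3, 5] gives 147/125. (In the limit P → ∞ this tends to ζ(3)/ζ(6).)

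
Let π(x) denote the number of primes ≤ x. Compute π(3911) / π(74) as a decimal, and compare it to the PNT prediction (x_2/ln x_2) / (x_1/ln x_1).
π(3911)/π(74) = 541/21 ≈ 25.7619;  PNT prediction ≈ 27.5010.

π(74) = 21 and π(3911) = 541, so π(3911)/π(74) ≈ 25.7619. The PNT-predicted ratio is (3911/ln(3911)) / (74/ln(74)) ≈ 27.5010. The two agree to within a few percent, as expected.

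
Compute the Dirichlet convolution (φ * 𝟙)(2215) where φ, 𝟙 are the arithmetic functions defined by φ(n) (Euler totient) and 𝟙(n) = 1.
(φ * 𝟙)(2215) = 2215

Divisors of 2215: [1, 5, 443, 2215]. For each d | 2215:
  d = 1: φ(1) · 𝟙(2215/1) = 1 · 1 = 1
  d = 5: φ(5) · 𝟙(2215/5) = 4 · 1 = 4
  d = 443: φ(443) · 𝟙(2215/443) = 442 · 1 = 442
  d = 2215: φ(2215) · 𝟙(2215/2215) = 1768 · 1 = 1768
Summing: (φ * 𝟙)(2215) = 1 + 4 + 442 + 1768 = 2215.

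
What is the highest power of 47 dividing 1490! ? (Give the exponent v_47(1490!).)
v_47(1490!) = 31

Legendre's formula: v_p(n!) = Σ_{k ≥ 1} ⌊n / p^k⌋. For p = 47, n = 1490, the terms are:
  ⌊1490/47^1⌋ = ⌊1490/47⌋ = 31
(the next term ⌊1490/47^2⌋ = 0, terminating the sum). Summing: v_47(1490!) = 31 = 31.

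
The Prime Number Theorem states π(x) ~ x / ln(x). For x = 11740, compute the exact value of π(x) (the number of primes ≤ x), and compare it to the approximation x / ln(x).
π(11740) = 1408;  x/ln(x) ≈ 1252.83;  relative error ≈ 11.02%.

Directly count primes up to 11740: π(11740) = 1408. The PNT approximation gives 11740/ln(11740) ≈ 11740/9.37076 ≈ 1252.83. Relative error (π(x) − x/ln(x)) / π(x) ≈ 11.02%; the approximation is known to undercount slightly (Li(x) is a better estimate).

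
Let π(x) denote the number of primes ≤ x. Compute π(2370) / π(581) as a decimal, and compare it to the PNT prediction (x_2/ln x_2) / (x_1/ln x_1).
π(2370)/π(581) = 350/106 ≈ 3.3019;  PNT prediction ≈ 3.3412.

π(581) = 106 and π(2370) = 350, so π(2370)/π(581) ≈ 3.3019. The PNT-predicted ratio is (2370/ln(2370)) / (581/ln(581)) ≈ 3.3412. The two agree to within a few percent, as expected.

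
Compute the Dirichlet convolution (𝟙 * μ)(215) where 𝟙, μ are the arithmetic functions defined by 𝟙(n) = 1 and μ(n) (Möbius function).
(𝟙 * μ)(215) = 0

Divisors of 215: [1, 5, 43, 215]. For each d | 215:
  d = 1: 𝟙(1) · μ(215/1) = 1 · 1 = 1
  d = 5: 𝟙(5) · μ(215/5) = 1 · -1 = -1
  d = 43: 𝟙(43) · μ(215/43) = 1 · -1 = -1
  d = 215: 𝟙(215) · μ(215/215) = 1 · 1 = 1
Summing: (𝟙 * μ)(215) = 1 + -1 + -1 + 1 = 0.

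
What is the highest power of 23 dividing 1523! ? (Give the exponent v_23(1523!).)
v_23(1523!) = 68

Legendre's formula: v_p(n!) = Σ_{k ≥ 1} ⌊n / p^k⌋. For p = 23, n = 1523, the terms are:
  ⌊1523/23^1⌋ = ⌊1523/23⌋ = 66
  ⌊1523/23^2⌋ = ⌊1523/529⌋ = 2
(the next term ⌊1523/23^3⌋ = 0, terminating the sum). Summing: v_23(1523!) = 66 + 2 = 68.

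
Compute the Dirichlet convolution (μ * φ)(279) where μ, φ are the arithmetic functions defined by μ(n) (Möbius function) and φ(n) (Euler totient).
(μ * φ)(279) = 116

Divisors of 279: [1, 3, 9, 31, 93, 279]. For each d | 279:
  d = 1: μ(1) · φ(279/1) = 1 · 180 = 180
  d = 3: μ(3) · φ(279/3) = -1 · 60 = -60
  d = 9: μ(9) · φ(279/9) = 0 · 30 = 0
  d = 31: μ(31) · φ(279/31) = -1 · 6 = -6
  d = 93: μ(93) · φ(279/93) = 1 · 2 = 2
  d = 279: μ(279) · φ(279/279) = 0 · 1 = 0
Summing: (μ * φ)(279) = 180 + -60 + 0 + -6 + 2 + 0 = 116.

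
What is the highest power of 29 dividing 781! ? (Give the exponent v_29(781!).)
v_29(781!) = 26

Legendre's formula: v_p(n!) = Σ_{k ≥ 1} ⌊n / p^k⌋. For p = 29, n = 781, the terms are:
  ⌊781/29^1⌋ = ⌊781/29⌋ = 26
(the next term ⌊781/29^2⌋ = 0, terminating the sum). Summing: v_29(781!) = 26 = 26.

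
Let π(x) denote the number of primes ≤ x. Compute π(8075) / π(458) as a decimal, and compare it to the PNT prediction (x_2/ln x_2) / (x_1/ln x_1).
π(8075)/π(458) = 1014/88 ≈ 11.5227;  PNT prediction ≈ 12.0072.

π(458) = 88 and π(8075) = 1014, so π(8075)/π(458) ≈ 11.5227. The PNT-predicted ratio is (8075/ln(8075)) / (458/ln(458)) ≈ 12.0072. The two agree to within a few percent, as expected.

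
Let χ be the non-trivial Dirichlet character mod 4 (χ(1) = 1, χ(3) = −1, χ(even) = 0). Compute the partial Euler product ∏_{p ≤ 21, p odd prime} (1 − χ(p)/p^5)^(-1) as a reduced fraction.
∏ = 8959395755957897476417566375/8993950909687588250159808512

The odd primes p ≤ 21 are [3, 5, 7, 11, 13, 17, 19]. For each, χ(p) = 1 if p ≡ 1 mod 4, χ(p) = −1 if p ≡ 3 mod 4. Taking (1 − χ(p)/p^5)^(-1) = p^5/(p^5 − χ(p)): (1 − (-1)/3^5)^(-1) · (1 − (1)/5^5)^(-1) · (1 − (-1)/7^5)^(-1) · (1 − (-1)/11^5)^(-1) · (1 − (1)/13^5)^(-1) · (1 − (1)/17^5)^(-1) · (1 − (-1)/19^5)^(-1) = 8959395755957897476417566375/8993950909687588250159808512.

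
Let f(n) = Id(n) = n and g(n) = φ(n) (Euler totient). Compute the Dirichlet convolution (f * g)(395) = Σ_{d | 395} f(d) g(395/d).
(Id * φ)(395) = 1413

Divisors of 395: [1, 5, 79, 395]. For each d | 395:
  d = 1: Id(1) · φ(395/1) = 1 · 312 = 312
  d = 5: Id(5) · φ(395/5) = 5 · 78 = 390
  d = 79: Id(79) · φ(395/79) = 79 · 4 = 316
  d = 395: Id(395) · φ(395/395) = 395 · 1 = 395
Summing: (Id * φ)(395) = 312 + 390 + 316 + 395 = 1413.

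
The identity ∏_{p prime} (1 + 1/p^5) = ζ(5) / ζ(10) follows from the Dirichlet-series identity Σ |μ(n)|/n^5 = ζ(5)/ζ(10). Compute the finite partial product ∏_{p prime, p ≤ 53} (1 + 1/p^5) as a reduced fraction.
∏ = 32347597211284988160480267437380591091977322089812731895007080802055947812864/31226639806314720763085693561071542877365250131832357293968847568717289128655

The primes p ≤ 53 are [2, 3, 5, 7, 11, 13, 17, 19, 23, 29, 31, 37, 41, 43, 47, 53]. For each, (1 + 1/p^5) = (p^5 + 1)/p^5. Multiplying these fractions over p ∈ [2, 3, 5, 7, 11, 13, 17, 19, 23, 29, 31, 37, 41, 43, 47, 53] gives 32347597211284988160480267437380591091977322089812731895007080802055947812864/31226639806314720763085693561071542877365250131832357293968847568717289128655. (In the limit P → ∞ this tends to ζ(5)/ζ(10).)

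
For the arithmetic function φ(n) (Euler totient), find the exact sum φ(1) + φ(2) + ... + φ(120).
Σ_{n ≤ 120} φ(n) = 4386

Compute φ(n) for each 1 ≤ n ≤ 120: φ(1) = 1, φ(2) = 1, φ(3) = 2, φ(4) = 2, φ(5) = 4, φ(6) = 2, φ(7) = 6, φ(8) = 4, φ(9) = 6, φ(10) = 4, φ(11) = 10, φ(12) = 4, φ(13) = 12, φ(14) = 6, φ(15) = 8, φ(16) = 8, φ(17) = 16, φ(18) = 6, φ(19) = 18, φ(20) = 8, φ(21) = 12, φ(22) = 10, φ(23) = 22, φ(24) = 8, φ(25) = 20, φ(26) = 12, φ(27) = 18, φ(28) = 12, φ(29) = 28, φ(30) = 8, φ(31) = 30, φ(32) = 16, φ(33) = 20, φ(34) = 16, φ(35) = 24, φ(36) = 12, φ(37) = 36, φ(38) = 18, φ(39) = 24, φ(40) = 16, φ(41) = 40, φ(42) = 12, φ(43) = 42, φ(44) = 20, φ(45) = 24, φ(46) = 22, φ(47) = 46, φ(48) = 16, φ(49) = 42, φ(50) = 20, φ(51) = 32, φ(52) = 24, φ(53) = 52, φ(54) = 18, φ(55) = 40, φ(56) = 24, φ(57) = 36, φ(58) = 28, φ(59) = 58, φ(60) = 16, φ(61) = 60, φ(62) = 30, φ(63) = 36, φ(64) = 32, φ(65) = 48, φ(66) = 20, φ(67) = 66, φ(68) = 32, φ(69) = 44, φ(70) = 24, φ(71) = 70, φ(72) = 24, φ(73) = 72, φ(74) = 36, φ(75) = 40, φ(76) = 36, φ(77) = 60, φ(78) = 24, φ(79) = 78, φ(80) = 32, φ(81) = 54, φ(82) = 40, φ(83) = 82, φ(84) = 24, φ(85) = 64, φ(86) = 42, φ(87) = 56, φ(88) = 40, φ(89) = 88, φ(90) = 24, φ(91) = 72, φ(92) = 44, φ(93) = 60, φ(94) = 46, φ(95) = 72, φ(96) = 32, φ(97) = 96, φ(98) = 42, φ(99) = 60, φ(100) = 40, φ(101) = 100, φ(102) = 32, φ(103) = 102, φ(104) = 48, φ(105) = 48, φ(106) = 52, φ(107) = 106, φ(108) = 36, φ(109) = 108, φ(110) = 40, φ(111) = 72, φ(112) = 48, φ(113) = 112, φ(114) = 36, φ(115) = 88, φ(116) = 56, φ(117) = 72, φ(118) = 58, φ(119) = 96, φ(120) = 32. Summing all 120 values: 4386. (Average order: Σ_{n ≤ x} φ(n) ~ (3/π²) x². For x = 120, (3/π²)·120² ≈ 4377.08.)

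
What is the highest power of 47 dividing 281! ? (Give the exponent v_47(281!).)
v_47(281!) = 5

Legendre's formula: v_p(n!) = Σ_{k ≥ 1} ⌊n / p^k⌋. For p = 47, n = 281, the terms are:
  ⌊281/47^1⌋ = ⌊281/47⌋ = 5
(the next term ⌊281/47^2⌋ = 0, terminating the sum). Summing: v_47(281!) = 5 = 5.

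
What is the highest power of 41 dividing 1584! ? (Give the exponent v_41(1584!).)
v_41(1584!) = 38

Legendre's formula: v_p(n!) = Σ_{k ≥ 1} ⌊n / p^k⌋. For p = 41, n = 1584, the terms are:
  ⌊1584/41^1⌋ = ⌊1584/41⌋ = 38
(the next term ⌊1584/41^2⌋ = 0, terminating the sum). Summing: v_41(1584!) = 38 = 38.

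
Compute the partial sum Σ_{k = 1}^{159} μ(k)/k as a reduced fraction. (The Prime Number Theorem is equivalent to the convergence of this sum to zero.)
Σ μ(k)/k = 64913714004742152105857055486137916673345137521594294887693/5053595284816784977233681012564534887436795806841425346061410

Values of μ(k) for 1 ≤ k ≤ 159: μ(1) = 1, μ(2) = -1, μ(3) = -1, μ(5) = -1, μ(6) = 1, μ(7) = -1, μ(10) = 1, μ(11) = -1, μ(13) = -1, μ(14) = 1, μ(15) = 1, μ(17) = -1, μ(19) = -1, μ(21) = 1, μ(22) = 1, μ(23) = -1, μ(26) = 1, μ(29) = -1, μ(30) = -1, μ(31) = -1, μ(33) = 1, μ(34) = 1, μ(35) = 1, μ(37) = -1, μ(38) = 1, μ(39) = 1, μ(41) = -1, μ(42) = -1, μ(43) = -1, μ(46) = 1, μ(47) = -1, μ(51) = 1, μ(53) = -1, μ(55) = 1, μ(57) = 1, μ(58) = 1, μ(59) = -1, μ(61) = -1, μ(62) = 1, μ(65) = 1, μ(66) = -1, μ(67) = -1, μ(69) = 1, μ(70) = -1, μ(71) = -1, μ(73) = -1, μ(74) = 1, μ(77) = 1, μ(78) = -1, μ(79) = -1, μ(82) = 1, μ(83) = -1, μ(85) = 1, μ(86) = 1, μ(87) = 1, μ(89) = -1, μ(91) = 1, μ(93) = 1, μ(94) = 1, μ(95) = 1, μ(97) = -1, μ(101) = -1, μ(102) = -1, μ(103) = -1, μ(105) = -1, μ(106) = 1, μ(107) = -1, μ(109) = -1, μ(110) = -1, μ(111) = 1, μ(113) = -1, μ(114) = -1, μ(115) = 1, μ(118) = 1, μ(119) = 1, μ(122) = 1, μ(123) = 1, μ(127) = -1, μ(129) = 1, μ(130) = -1, μ(131) = -1, μ(133) = 1, μ(134) = 1, μ(137) = -1, μ(138) = -1, μ(139) = -1, μ(141) = 1, μ(142) = 1, μ(143) = 1, μ(145) = 1, μ(146) = 1, μ(149) = -1, μ(151) = -1, μ(154) = -1, μ(155) = 1, μ(157) = -1, μ(158) = 1, μ(159) = 1, with μ = 0 on non-squarefree integers. Summing μ(k)/k for k where μ(k) ≠ 0 gives 64913714004742152105857055486137916673345137521594294887693/5053595284816784977233681012564534887436795806841425346061410 ≈ 0.0128. (PNT ⟺ this sum → 0 as n → ∞.)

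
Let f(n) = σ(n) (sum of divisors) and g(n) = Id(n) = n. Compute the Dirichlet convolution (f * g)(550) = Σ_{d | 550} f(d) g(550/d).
(σ * Id)(550) = 9890

Divisors of 550: [1, 2, 5, 10, 11, 22, 25, 50, 55, 110, 275, 550]. For each d | 550:
  d = 1: σ(1) · Id(550/1) = 1 · 550 = 550
  d = 2: σ(2) · Id(550/2) = 3 · 275 = 825
  d = 5: σ(5) · Id(550/5) = 6 · 110 = 660
  d = 10: σ(10) · Id(550/10) = 18 · 55 = 990
  d = 11: σ(11) · Id(550/11) = 12 · 50 = 600
  d = 22: σ(22) · Id(550/22) = 36 · 25 = 900
  d = 25: σ(25) · Id(550/25) = 31 · 22 = 682
  d = 50: σ(50) · Id(550/50) = 93 · 11 = 1023
  d = 55: σ(55) · Id(550/55) = 72 · 10 = 720
  d = 110: σ(110) · Id(550/110) = 216 · 5 = 1080
  d = 275: σ(275) · Id(550/275) = 372 · 2 = 744
  d = 550: σ(550) · Id(550/550) = 1116 · 1 = 1116
Summing: (σ * Id)(550) = 550 + 825 + 660 + 990 + 600 + 900 + 682 + 1023 + 720 + 1080 + 744 + 1116 = 9890.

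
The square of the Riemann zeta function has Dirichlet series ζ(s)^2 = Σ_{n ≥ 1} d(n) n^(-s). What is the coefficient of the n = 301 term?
d(301) = 4

ζ(s)^2 = (Σ 1/m^s)(Σ 1/k^s). The coefficient of 1/n^s in the product is the number of ordered pairs (m, k) with mk = n, which equals d(n). For n = 301, divisors are [1, 7, 43, 301], so d(301) = 4.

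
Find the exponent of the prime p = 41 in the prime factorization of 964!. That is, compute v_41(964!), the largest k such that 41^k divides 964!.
v_41(964!) = 23

Legendre's formula: v_p(n!) = Σ_{k ≥ 1} ⌊n / p^k⌋. For p = 41, n = 964, the terms are:
  ⌊964/41^1⌋ = ⌊964/41⌋ = 23
(the next term ⌊964/41^2⌋ = 0, terminating the sum). Summing: v_41(964!) = 23 = 23.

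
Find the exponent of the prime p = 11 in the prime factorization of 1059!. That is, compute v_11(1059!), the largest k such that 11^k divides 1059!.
v_11(1059!) = 104

Legendre's formula: v_p(n!) = Σ_{k ≥ 1} ⌊n / p^k⌋. For p = 11, n = 1059, the terms are:
  ⌊1059/11^1⌋ = ⌊1059/11⌋ = 96
  ⌊1059/11^2⌋ = ⌊1059/121⌋ = 8
(the next term ⌊1059/11^3⌋ = 0, terminating the sum). Summing: v_11(1059!) = 96 + 8 = 104.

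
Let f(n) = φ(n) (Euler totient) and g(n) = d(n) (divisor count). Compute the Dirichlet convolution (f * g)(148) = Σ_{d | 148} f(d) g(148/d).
(φ * d)(148) = 266

Divisors of 148: [1, 2, 4, 37, 74, 148]. For each d | 148:
  d = 1: φ(1) · d(148/1) = 1 · 6 = 6
  d = 2: φ(2) · d(148/2) = 1 · 4 = 4
  d = 4: φ(4) · d(148/4) = 2 · 2 = 4
  d = 37: φ(37) · d(148/37) = 36 · 3 = 108
  d = 74: φ(74) · d(148/74) = 36 · 2 = 72
  d = 148: φ(148) · d(148/148) = 72 · 1 = 72
Summing: (φ * d)(148) = 6 + 4 + 4 + 108 + 72 + 72 = 266.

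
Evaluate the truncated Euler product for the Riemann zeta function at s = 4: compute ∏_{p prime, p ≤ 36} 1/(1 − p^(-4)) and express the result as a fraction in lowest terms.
∏ = 44480956869217573792253389310087/41097743855049154662236160000000

The primes p ≤ 36 are [2, 3, 5, 7, 11, 13, 17, 19, 23, 29, 31]. For each prime, (1 − 1/p^4)^(-1) = p^4 / (p^4 − 1). The product is (1 − 1/2^4)^(-1), (1 − 1/3^4)^(-1), (1 − 1/5^4)^(-1), (1 − 1/7^4)^(-1), (1 − 1/11^4)^(-1), (1 − 1/13^4)^(-1), (1 − 1/17^4)^(-1), (1 − 1/19^4)^(-1), (1 − 1/23^4)^(-1), (1 − 1/29^4)^(-1), (1 − 1/31^4)^(-1) = ∏ p^4 / (p^4 − 1) = 44480956869217573792253389310087/41097743855049154662236160000000.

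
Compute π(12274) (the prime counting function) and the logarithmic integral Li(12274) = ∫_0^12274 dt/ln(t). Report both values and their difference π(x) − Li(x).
π(12274) = 1467;  Li(12274) ≈ 1490.24;  π(x) − Li(x) ≈ -23.24.

Direct count of primes ≤ 12274 gives π(12274) = 1467. Numerical evaluation of the logarithmic integral gives Li(12274) ≈ 1490.24. The difference π(x) − Li(x) ≈ -23.24 is typically negative for small/moderate x (Li(x) overestimates), though Littlewood's theorem shows this sign changes infinitely often.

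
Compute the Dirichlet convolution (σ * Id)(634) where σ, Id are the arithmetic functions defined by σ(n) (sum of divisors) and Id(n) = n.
(σ * Id)(634) = 3175

Divisors of 634: [1, 2, 317, 634]. For each d | 634:
  d = 1: σ(1) · Id(634/1) = 1 · 634 = 634
  d = 2: σ(2) · Id(634/2) = 3 · 317 = 951
  d = 317: σ(317) · Id(634/317) = 318 · 2 = 636
  d = 634: σ(634) · Id(634/634) = 954 · 1 = 954
Summing: (σ * Id)(634) = 634 + 951 + 636 + 954 = 3175.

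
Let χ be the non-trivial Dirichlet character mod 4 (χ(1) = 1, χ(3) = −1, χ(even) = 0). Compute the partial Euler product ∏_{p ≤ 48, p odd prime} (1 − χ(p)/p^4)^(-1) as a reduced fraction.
∏ = 424022009220093808147330044599350686845258380222853/428762185161728930691534489551822091105495385374720

The odd primes p ≤ 48 are [3, 5, 7, 11, 13, 17, 19, 23, 29, 31, 37, 41, 43, 47]. For each, χ(p) = 1 if p ≡ 1 mod 4, χ(p) = −1 if p ≡ 3 mod 4. Taking (1 − χ(p)/p^4)^(-1) = p^4/(p^4 − χ(p)): (1 − (-1)/3^4)^(-1) · (1 − (1)/5^4)^(-1) · (1 − (-1)/7^4)^(-1) · (1 − (-1)/11^4)^(-1) · (1 − (1)/13^4)^(-1) · (1 − (1)/17^4)^(-1) · (1 − (-1)/19^4)^(-1) · (1 − (-1)/23^4)^(-1) · (1 − (1)/29^4)^(-1) · (1 − (-1)/31^4)^(-1) · (1 − (1)/37^4)^(-1) · (1 − (1)/41^4)^(-1) · (1 − (-1)/43^4)^(-1) · (1 − (-1)/47^4)^(-1) = 424022009220093808147330044599350686845258380222853/428762185161728930691534489551822091105495385374720.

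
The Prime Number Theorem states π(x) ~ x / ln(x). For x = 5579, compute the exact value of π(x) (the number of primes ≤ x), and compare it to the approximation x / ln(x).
π(5579) = 736;  x/ln(x) ≈ 646.71;  relative error ≈ 12.13%.

Directly count primes up to 5579: π(5579) = 736. The PNT approximation gives 5579/ln(5579) ≈ 5579/8.62676 ≈ 646.71. Relative error (π(x) − x/ln(x)) / π(x) ≈ 12.13%; the approximation is known to undercount slightly (Li(x) is a better estimate).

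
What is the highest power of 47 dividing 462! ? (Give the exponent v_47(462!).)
v_47(462!) = 9

Legendre's formula: v_p(n!) = Σ_{k ≥ 1} ⌊n / p^k⌋. For p = 47, n = 462, the terms are:
  ⌊462/47^1⌋ = ⌊462/47⌋ = 9
(the next term ⌊462/47^2⌋ = 0, terminating the sum). Summing: v_47(462!) = 9 = 9.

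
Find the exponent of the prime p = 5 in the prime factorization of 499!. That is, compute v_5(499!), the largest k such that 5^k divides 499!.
v_5(499!) = 121

Legendre's formula: v_p(n!) = Σ_{k ≥ 1} ⌊n / p^k⌋. For p = 5, n = 499, the terms are:
  ⌊499/5^1⌋ = ⌊499/5⌋ = 99
  ⌊499/5^2⌋ = ⌊499/25⌋ = 19
  ⌊499/5^3⌋ = ⌊499/125⌋ = 3
(the next term ⌊499/5^4⌋ = 0, terminating the sum). Summing: v_5(499!) = 99 + 19 + 3 = 121.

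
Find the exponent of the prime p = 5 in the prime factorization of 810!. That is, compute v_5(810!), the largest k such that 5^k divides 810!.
v_5(810!) = 201

Legendre's formula: v_p(n!) = Σ_{k ≥ 1} ⌊n / p^k⌋. For p = 5, n = 810, the terms are:
  ⌊810/5^1⌋ = ⌊810/5⌋ = 162
  ⌊810/5^2⌋ = ⌊810/25⌋ = 32
  ⌊810/5^3⌋ = ⌊810/125⌋ = 6
  ⌊810/5^4⌋ = ⌊810/625⌋ = 1
(the next term ⌊810/5^5⌋ = 0, terminating the sum). Summing: v_5(810!) = 162 + 32 + 6 + 1 = 201.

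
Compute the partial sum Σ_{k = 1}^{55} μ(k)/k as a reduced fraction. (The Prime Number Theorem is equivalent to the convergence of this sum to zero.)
Σ μ(k)/k = -17255220085293371/10863052825730014910

Values of μ(k) for 1 ≤ k ≤ 55: μ(1) = 1, μ(2) = -1, μ(3) = -1, μ(5) = -1, μ(6) = 1, μ(7) = -1, μ(10) = 1, μ(11) = -1, μ(13) = -1, μ(14) = 1, μ(15) = 1, μ(17) = -1, μ(19) = -1, μ(21) = 1, μ(22) = 1, μ(23) = -1, μ(26) = 1, μ(29) = -1, μ(30) = -1, μ(31) = -1, μ(33) = 1, μ(34) = 1, μ(35) = 1, μ(37) = -1, μ(38) = 1, μ(39) = 1, μ(41) = -1, μ(42) = -1, μ(43) = -1, μ(46) = 1, μ(47) = -1, μ(51) = 1, μ(53) = -1, μ(55) = 1, with μ = 0 on non-squarefree integers. Summing μ(k)/k for k where μ(k) ≠ 0 gives -17255220085293371/10863052825730014910 ≈ -0.0016. (PNT ⟺ this sum → 0 as n → ∞.)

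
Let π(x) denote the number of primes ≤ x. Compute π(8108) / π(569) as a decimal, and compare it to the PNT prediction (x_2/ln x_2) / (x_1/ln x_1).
π(8108)/π(569) = 1019/104 ≈ 9.7981;  PNT prediction ≈ 10.0435.

π(569) = 104 and π(8108) = 1019, so π(8108)/π(569) ≈ 9.7981. The PNT-predicted ratio is (8108/ln(8108)) / (569/ln(569)) ≈ 10.0435. The two agree to within a few percent, as expected.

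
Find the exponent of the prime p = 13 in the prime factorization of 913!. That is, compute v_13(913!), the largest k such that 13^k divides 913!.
v_13(913!) = 75

Legendre's formula: v_p(n!) = Σ_{k ≥ 1} ⌊n / p^k⌋. For p = 13, n = 913, the terms are:
  ⌊913/13^1⌋ = ⌊913/13⌋ = 70
  ⌊913/13^2⌋ = ⌊913/169⌋ = 5
(the next term ⌊913/13^3⌋ = 0, terminating the sum). Summing: v_13(913!) = 70 + 5 = 75.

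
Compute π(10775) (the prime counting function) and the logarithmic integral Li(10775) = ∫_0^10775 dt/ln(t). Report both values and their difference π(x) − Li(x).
π(10775) = 1312;  Li(10775) ≈ 1329.94;  π(x) − Li(x) ≈ -17.94.

Direct count of primes ≤ 10775 gives π(10775) = 1312. Numerical evaluation of the logarithmic integral gives Li(10775) ≈ 1329.94. The difference π(x) − Li(x) ≈ -17.94 is typically negative for small/moderate x (Li(x) overestimates), though Littlewood's theorem shows this sign changes infinitely often.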